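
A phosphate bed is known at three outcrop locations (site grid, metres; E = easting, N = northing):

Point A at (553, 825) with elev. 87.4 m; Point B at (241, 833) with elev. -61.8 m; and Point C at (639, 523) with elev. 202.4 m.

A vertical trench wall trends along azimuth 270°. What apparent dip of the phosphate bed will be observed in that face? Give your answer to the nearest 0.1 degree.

25.3°

Two edge vectors: Point A→Point B = (-312, 8, -149.2), Point A→Point C = (86, -302, 115).
Normal n = (Point A→Point B) × (Point A→Point C) = (-44138.4, 23048.8, 93536).
So ∂z/∂E = −n_x/n_z = 0.47189 and ∂z/∂N = −n_y/n_z = −0.24642.
Unit vector along 270° is (sin 270°, cos 270°) = (-1.0000, -0.0000).
Slope in that direction = a·(-1.0000) + b·(-0.0000) = −0.47189.
Apparent dip = arctan|0.47189| = 25.3° (true dip is 28.0°, so apparent ≤ true as expected).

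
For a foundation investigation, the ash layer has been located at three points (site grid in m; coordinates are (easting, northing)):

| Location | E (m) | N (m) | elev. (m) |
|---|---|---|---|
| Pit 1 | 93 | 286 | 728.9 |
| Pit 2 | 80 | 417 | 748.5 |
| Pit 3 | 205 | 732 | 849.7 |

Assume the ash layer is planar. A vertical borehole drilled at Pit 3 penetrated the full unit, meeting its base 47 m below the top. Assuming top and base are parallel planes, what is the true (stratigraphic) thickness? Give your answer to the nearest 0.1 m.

43.8 m

Let the plane be z = a·E + b·N + c.
Pit 2−Pit 1: −13a + 131b = 19.6;  Pit 3−Pit 1: 112a + 446b = 120.8.
Solving gives a = 0.34603, b = 0.18396.
|∇z| = √(a²+b²) = 0.39189, so dip δ = arctan(0.39189) = 21.40°.
True thickness = vertical thickness × cos δ = 47 × cos 21.40° = 43.8 m.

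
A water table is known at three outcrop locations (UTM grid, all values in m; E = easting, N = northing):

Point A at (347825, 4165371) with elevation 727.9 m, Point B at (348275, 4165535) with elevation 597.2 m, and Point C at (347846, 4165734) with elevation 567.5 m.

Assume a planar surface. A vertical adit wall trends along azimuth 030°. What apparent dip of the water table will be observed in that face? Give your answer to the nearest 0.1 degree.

23.9°

Let the plane be z = a·E + b·N + c.
Point B−Point A: 450a + 164b = −130.7;  Point C−Point A: 21a + 363b = −160.4.
Solving gives a = −0.13219, b = −0.43423.
Unit vector along 030° is (sin 30°, cos 30°) = (0.5000, 0.8660).
Slope in that direction = a·(0.5000) + b·(0.8660) = −0.44215.
Apparent dip = arctan|0.44215| = 23.9° (true dip is 24.4°, so apparent ≤ true as expected).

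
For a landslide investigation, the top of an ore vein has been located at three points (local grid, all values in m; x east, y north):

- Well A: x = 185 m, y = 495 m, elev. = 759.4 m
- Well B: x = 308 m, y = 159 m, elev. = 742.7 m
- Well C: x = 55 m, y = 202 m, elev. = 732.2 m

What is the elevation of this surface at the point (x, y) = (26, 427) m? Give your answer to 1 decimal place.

746.2 m

Let the plane be z = a·x + b·y + c.
Well B−Well A: 123a − 336b = −16.7;  Well C−Well A: −130a − 293b = −27.2.
Solving gives a = 0.05326, b = 0.06920.
Then c = 759.4 − a·185 − b·495 = 715.29.
At (26, 427): z = 1.4 + 29.5 + 715.29 = 746.2 m.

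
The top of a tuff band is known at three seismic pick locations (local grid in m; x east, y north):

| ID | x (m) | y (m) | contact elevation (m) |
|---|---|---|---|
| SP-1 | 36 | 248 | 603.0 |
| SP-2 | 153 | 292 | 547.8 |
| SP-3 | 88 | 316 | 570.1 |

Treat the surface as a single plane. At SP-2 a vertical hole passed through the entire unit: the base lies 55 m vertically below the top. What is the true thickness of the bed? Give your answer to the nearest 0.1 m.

Let the plane be z = a·x + b·y + c.
SP-2−SP-1: 117a + 44b = −55.2;  SP-3−SP-1: 52a + 68b = −32.9.
Solving gives a = −0.40685, b = −0.17271.
|∇z| = √(a²+b²) = 0.44198, so dip δ = arctan(0.44198) = 23.84°.
True thickness = vertical thickness × cos δ = 55 × cos 23.84° = 50.3 m.

50.3 m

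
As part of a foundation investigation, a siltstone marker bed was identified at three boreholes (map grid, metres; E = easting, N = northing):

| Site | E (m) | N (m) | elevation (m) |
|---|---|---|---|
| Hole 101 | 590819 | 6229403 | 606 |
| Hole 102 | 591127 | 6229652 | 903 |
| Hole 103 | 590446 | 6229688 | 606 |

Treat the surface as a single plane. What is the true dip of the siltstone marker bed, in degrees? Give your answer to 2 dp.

37.66°

Let the plane be z = a·E + b·N + c.
Hole 102−Hole 101: 308a + 249b = 297;  Hole 103−Hole 101: −373a + 285b = 0.
Solving gives a = 0.46854, b = 0.61321.
Gradient magnitude |∇z| = √(a² + b²) = √(0.21953 + 0.37603) = 0.77172.
True dip = arctan(0.77172) = 37.66°, dipping toward SW (azimuth ≈ 217°).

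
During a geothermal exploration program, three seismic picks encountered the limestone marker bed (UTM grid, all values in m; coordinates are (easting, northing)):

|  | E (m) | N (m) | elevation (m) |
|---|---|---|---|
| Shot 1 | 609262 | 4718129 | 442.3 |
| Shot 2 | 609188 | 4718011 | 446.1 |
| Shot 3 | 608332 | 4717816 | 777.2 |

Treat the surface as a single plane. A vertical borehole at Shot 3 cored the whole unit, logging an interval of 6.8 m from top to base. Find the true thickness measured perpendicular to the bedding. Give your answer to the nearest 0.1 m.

6.1 m

Two edge vectors: Shot 1→Shot 2 = (-74, -118, 3.8), Shot 1→Shot 3 = (-930, -313, 334.9).
Normal n = (Shot 1→Shot 2) × (Shot 1→Shot 3) = (-38328.8, 21248.6, -86578).
So ∂z/∂E = −n_x/n_z = −0.44271 and ∂z/∂N = −n_y/n_z = 0.24543.
|∇z| = √(a²+b²) = 0.50619, so dip δ = arctan(0.50619) = 26.85°.
True thickness = vertical thickness × cos δ = 6.8 × cos 26.85° = 6.1 m.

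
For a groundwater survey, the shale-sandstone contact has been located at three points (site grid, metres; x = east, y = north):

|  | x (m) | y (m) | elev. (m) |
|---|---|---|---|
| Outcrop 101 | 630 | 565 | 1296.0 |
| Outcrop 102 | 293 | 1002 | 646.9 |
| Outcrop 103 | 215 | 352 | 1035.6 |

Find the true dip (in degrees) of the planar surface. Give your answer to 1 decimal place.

50.8°

Let the plane be z = a·x + b·y + c.
Outcrop 102−Outcrop 101: −337a + 437b = −649.1;  Outcrop 103−Outcrop 101: −415a − 213b = −260.4.
Solving gives a = 0.99572, b = −0.71749.
Gradient magnitude |∇z| = √(a² + b²) = √(0.99146 + 0.51479) = 1.22729.
True dip = arctan(1.22729) = 50.8°, dipping toward NW (azimuth ≈ 306°).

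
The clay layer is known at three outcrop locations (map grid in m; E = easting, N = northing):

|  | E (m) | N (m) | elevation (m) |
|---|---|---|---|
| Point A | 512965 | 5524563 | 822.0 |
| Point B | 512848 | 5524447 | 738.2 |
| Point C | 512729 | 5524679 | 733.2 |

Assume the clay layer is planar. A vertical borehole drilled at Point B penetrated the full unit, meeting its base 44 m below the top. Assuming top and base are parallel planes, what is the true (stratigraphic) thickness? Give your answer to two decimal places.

38.72 m

Let the plane be z = a·E + b·N + c.
Point B−Point A: −117a − 116b = −83.8;  Point C−Point A: −236a + 116b = −88.8.
Solving gives a = 0.48895, b = 0.22925.
|∇z| = √(a²+b²) = 0.54003, so dip δ = arctan(0.54003) = 28.37°.
True thickness = vertical thickness × cos δ = 44 × cos 28.37° = 38.72 m.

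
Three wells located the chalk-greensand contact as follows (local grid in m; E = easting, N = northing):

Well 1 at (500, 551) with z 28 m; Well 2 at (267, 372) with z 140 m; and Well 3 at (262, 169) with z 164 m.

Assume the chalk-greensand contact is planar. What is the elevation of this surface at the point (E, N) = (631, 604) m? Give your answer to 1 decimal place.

Let the plane be z = a·E + b·N + c.
Well 2−Well 1: −233a − 179b = 112;  Well 3−Well 1: −238a − 382b = 136.
Solving gives a = −0.39738, b = −0.10844.
Then c = 28 − a·500 − b·551 = 286.44.
At (631, 604): z = −250.7 − 65.5 + 286.44 = -29.8 m.

-29.8 m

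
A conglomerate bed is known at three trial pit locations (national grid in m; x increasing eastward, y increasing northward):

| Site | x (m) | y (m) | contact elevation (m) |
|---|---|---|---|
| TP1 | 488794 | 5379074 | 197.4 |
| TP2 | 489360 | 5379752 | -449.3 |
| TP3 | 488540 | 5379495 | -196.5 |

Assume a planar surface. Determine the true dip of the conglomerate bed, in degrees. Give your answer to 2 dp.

Let the plane be z = a·x + b·y + c.
TP2−TP1: 566a + 678b = −646.7;  TP3−TP1: −254a + 421b = −393.9.
Solving gives a = −0.01266, b = −0.94327.
Gradient magnitude |∇z| = √(a² + b²) = √(0.00016 + 0.88975) = 0.94335.
True dip = arctan(0.94335) = 43.33°, dipping toward N (azimuth ≈ 001°).

43.33°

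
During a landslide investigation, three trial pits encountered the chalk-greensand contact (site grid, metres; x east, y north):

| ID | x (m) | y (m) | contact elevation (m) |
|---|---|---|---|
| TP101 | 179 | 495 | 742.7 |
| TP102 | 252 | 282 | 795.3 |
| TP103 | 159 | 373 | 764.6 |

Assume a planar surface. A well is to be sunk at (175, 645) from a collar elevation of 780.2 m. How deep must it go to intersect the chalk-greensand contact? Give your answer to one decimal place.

68.2 m

Two edge vectors: TP101→TP102 = (73, -213, 52.6), TP101→TP103 = (-20, -122, 21.9).
Normal n = (TP101→TP102) × (TP101→TP103) = (1752.5, -2650.7, -13166).
So ∂z/∂x = −n_x/n_z = 0.13311 and ∂z/∂y = −n_y/n_z = −0.20133.
Intercept c from TP101: 742.7 − 23.83 + 99.66 = 818.53.
At (175, 645): z_contact = 23.29 − 129.86 + 818.53 = 711.97 m.
Depth below ground = 780.2 − 711.97 = 68.2 m.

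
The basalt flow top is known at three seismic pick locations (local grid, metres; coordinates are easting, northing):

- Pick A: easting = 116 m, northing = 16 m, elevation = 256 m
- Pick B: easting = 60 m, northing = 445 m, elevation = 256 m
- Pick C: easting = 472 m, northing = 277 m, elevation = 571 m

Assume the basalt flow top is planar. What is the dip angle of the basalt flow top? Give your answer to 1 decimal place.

39.2°

Let the plane be z = a·easting + b·northing + c.
Pick B−Pick A: −56a + 429b = 0;  Pick C−Pick A: 356a + 261b = 315.
Solving gives a = 0.80755, b = 0.10541.
Gradient magnitude |∇z| = √(a² + b²) = √(0.65213 + 0.01111) = 0.81440.
True dip = arctan(0.81440) = 39.2°, dipping toward W (azimuth ≈ 263°).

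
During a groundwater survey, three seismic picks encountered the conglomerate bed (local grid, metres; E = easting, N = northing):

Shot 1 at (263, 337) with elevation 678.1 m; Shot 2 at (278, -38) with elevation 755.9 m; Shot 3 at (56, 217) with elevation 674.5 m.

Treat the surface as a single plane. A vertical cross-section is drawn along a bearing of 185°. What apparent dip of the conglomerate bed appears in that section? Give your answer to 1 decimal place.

10.7°

Let the plane be z = a·E + b·N + c.
Shot 2−Shot 1: 15a − 375b = 77.8;  Shot 3−Shot 1: −207a − 120b = −3.6.
Solving gives a = 0.13454, b = −0.20208.
Unit vector along 185° is (sin 185°, cos 185°) = (-0.0872, -0.9962).
Slope in that direction = a·(-0.0872) + b·(-0.9962) = 0.18959.
Apparent dip = arctan|0.18959| = 10.7° (true dip is 13.6°, so apparent ≤ true as expected).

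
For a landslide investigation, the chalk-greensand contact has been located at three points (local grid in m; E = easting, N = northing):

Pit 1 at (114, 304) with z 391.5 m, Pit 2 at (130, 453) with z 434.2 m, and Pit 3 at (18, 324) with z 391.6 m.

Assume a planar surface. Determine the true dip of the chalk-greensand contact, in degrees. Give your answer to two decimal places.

Two edge vectors: Pit 1→Pit 2 = (16, 149, 42.7), Pit 1→Pit 3 = (-96, 20, 0.1).
Normal n = (Pit 1→Pit 2) × (Pit 1→Pit 3) = (-839.1, -4100.8, 14624).
So ∂z/∂E = −n_x/n_z = 0.05738 and ∂z/∂N = −n_y/n_z = 0.28042.
Gradient magnitude |∇z| = √(a² + b²) = √(0.00329 + 0.07863) = 0.28623.
True dip = arctan(0.28623) = 15.97°, dipping toward SSW (azimuth ≈ 192°).

15.97°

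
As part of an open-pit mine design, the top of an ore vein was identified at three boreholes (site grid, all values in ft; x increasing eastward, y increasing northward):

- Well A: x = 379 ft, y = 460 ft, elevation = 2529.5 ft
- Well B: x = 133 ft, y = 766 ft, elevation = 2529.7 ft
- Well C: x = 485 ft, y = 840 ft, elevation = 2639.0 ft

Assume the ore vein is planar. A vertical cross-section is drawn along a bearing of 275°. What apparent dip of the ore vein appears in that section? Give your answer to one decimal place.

13.8°

Let the plane be z = a·x + b·y + c.
Well B−Well A: −246a + 306b = 0.2;  Well C−Well A: 106a + 380b = 109.5.
Solving gives a = 0.26550, b = 0.21410.
Unit vector along 275° is (sin 275°, cos 275°) = (-0.9962, 0.0872).
Slope in that direction = a·(-0.9962) + b·(0.0872) = −0.24583.
Apparent dip = arctan|0.24583| = 13.8° (true dip is 18.8°, so apparent ≤ true as expected).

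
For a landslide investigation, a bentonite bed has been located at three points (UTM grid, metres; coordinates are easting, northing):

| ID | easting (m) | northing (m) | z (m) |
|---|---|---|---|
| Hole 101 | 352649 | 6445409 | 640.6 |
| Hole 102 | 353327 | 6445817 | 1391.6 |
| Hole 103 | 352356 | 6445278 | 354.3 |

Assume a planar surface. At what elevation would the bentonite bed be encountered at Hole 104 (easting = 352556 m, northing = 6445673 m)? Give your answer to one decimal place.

807.6 m

Two edge vectors: Hole 101→Hole 102 = (678, 408, 751), Hole 101→Hole 103 = (-293, -131, -286.3).
Normal n = (Hole 101→Hole 102) × (Hole 101→Hole 103) = (-18429.4, -25931.6, 30726).
So ∂z/∂easting = −n_x/n_z = 0.599798216 and ∂z/∂northing = −n_y/n_z = 0.843962768.
Intercept c from Hole 101: 640.6 − 211518.24 − 5439685.22 = −5650562.86.
At (352556, 6445673): z = 211462.5 + 5439908.0 − 5650562.86 = 807.6 m.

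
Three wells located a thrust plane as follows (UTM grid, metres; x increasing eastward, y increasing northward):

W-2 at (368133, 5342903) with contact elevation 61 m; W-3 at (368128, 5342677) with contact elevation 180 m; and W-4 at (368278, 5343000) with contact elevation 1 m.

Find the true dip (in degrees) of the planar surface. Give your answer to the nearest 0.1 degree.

Let the plane be z = a·x + b·y + c.
W-3−W-2: −5a − 226b = 119;  W-4−W-2: 145a + 97b = −60.
Solving gives a = −0.06247, b = −0.52517.
Gradient magnitude |∇z| = √(a² + b²) = √(0.00390 + 0.27580) = 0.52887.
True dip = arctan(0.52887) = 27.9°, dipping toward N (azimuth ≈ 007°).

27.9°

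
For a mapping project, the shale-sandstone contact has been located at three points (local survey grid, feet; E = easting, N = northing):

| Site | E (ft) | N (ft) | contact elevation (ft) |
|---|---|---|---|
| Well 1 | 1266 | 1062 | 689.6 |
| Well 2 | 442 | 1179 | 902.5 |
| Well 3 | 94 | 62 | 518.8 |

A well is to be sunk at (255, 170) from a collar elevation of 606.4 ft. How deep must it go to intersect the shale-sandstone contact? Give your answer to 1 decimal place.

76.1 ft

Two edge vectors: Well 1→Well 2 = (-824, 117, 212.9), Well 1→Well 3 = (-1172, -1000, -170.8).
Normal n = (Well 1→Well 2) × (Well 1→Well 3) = (192916.4, -390258, 961124).
So ∂z/∂E = −n_x/n_z = −0.200720 and ∂z/∂N = −n_y/n_z = 0.406043.
Intercept c from Well 1: 689.6 + 254.11 − 431.22 = 512.49.
At (255, 170): z_contact = −51.18 + 69.03 + 512.49 = 530.34 ft.
Depth below ground = 606.4 − 530.34 = 76.1 ft.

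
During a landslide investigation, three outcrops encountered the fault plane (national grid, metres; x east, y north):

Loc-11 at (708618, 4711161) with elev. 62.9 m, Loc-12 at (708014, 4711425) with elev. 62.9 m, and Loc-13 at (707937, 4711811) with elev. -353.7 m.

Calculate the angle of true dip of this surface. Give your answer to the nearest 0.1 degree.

52.2°

Two edge vectors: Loc-11→Loc-12 = (-604, 264, 0), Loc-11→Loc-13 = (-681, 650, -416.6).
Normal n = (Loc-11→Loc-12) × (Loc-11→Loc-13) = (-109982.4, -251626.4, -212816).
So ∂z/∂x = −n_x/n_z = −0.51680 and ∂z/∂y = −n_y/n_z = −1.18237.
Gradient magnitude |∇z| = √(a² + b²) = √(0.26708 + 1.39799) = 1.29037.
True dip = arctan(1.29037) = 52.2°, dipping toward NNE (azimuth ≈ 024°).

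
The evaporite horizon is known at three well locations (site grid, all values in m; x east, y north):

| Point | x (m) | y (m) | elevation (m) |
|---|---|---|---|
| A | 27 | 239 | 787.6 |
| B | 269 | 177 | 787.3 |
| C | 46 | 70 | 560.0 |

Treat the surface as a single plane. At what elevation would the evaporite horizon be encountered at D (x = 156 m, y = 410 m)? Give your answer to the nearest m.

Two edge vectors: A→B = (242, -62, -0.3), A→C = (19, -169, -227.6).
Normal n = (A→B) × (A→C) = (14060.5, 55073.5, -39720).
So ∂z/∂x = −n_x/n_z = 0.35399 and ∂z/∂y = −n_y/n_z = 1.38654.
Intercept c from A: 787.6 − 9.56 − 331.38 = 446.66.
At (156, 410): z = 55.2 + 568.5 + 446.66 = 1070.4 m.

1070 m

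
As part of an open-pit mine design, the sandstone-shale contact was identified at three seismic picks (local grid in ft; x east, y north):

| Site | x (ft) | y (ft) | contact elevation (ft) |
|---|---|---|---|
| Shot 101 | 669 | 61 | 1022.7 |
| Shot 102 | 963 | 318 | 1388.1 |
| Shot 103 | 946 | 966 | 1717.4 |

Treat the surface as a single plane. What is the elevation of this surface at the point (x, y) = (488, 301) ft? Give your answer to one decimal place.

Two edge vectors: Shot 101→Shot 102 = (294, 257, 365.4), Shot 101→Shot 103 = (277, 905, 694.7).
Normal n = (Shot 101→Shot 102) × (Shot 101→Shot 103) = (-152149.1, -103026, 194881).
So ∂z/∂x = −n_x/n_z = 0.78073 and ∂z/∂y = −n_y/n_z = 0.52866.
Intercept c from Shot 101: 1022.7 − 522.31 − 32.25 = 468.14.
At (488, 301): z = 381.0 + 159.1 + 468.14 = 1008.3 ft.

1008.3 ft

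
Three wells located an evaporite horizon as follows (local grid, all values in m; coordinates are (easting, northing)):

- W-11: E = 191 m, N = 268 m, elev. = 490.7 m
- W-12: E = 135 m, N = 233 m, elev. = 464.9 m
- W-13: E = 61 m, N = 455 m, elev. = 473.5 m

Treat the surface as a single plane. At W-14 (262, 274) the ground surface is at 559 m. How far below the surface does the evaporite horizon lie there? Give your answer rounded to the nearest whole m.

Two edge vectors: W-11→W-12 = (-56, -35, -25.8), W-11→W-13 = (-130, 187, -17.2).
Normal n = (W-11→W-12) × (W-11→W-13) = (5426.6, 2390.8, -15022).
So ∂z/∂E = −n_x/n_z = 0.36124 and ∂z/∂N = −n_y/n_z = 0.15915.
Intercept c from W-11: 490.7 − 69.00 − 42.65 = 379.05.
At (262, 274): z_contact = 94.6 + 43.6 + 379.05 = 517.3 m.
Depth below ground = 559 − 517.3 = 42 m.

42 m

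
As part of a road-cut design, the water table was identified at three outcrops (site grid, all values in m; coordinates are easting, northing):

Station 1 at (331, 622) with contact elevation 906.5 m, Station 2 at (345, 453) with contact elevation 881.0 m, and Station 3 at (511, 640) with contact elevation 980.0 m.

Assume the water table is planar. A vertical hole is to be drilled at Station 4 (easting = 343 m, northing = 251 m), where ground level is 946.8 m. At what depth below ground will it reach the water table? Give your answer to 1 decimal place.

Let the plane be z = a·easting + b·northing + c.
Station 2−Station 1: 14a − 169b = −25.5;  Station 3−Station 1: 180a + 18b = 73.5.
Solving gives a = 0.39001, b = 0.18320.
Then c = 906.5 − a·331 − b·622 = 663.46.
At (343, 251): z_contact = 133.77 + 45.98 + 663.46 = 843.21 m.
Depth below ground = 946.8 − 843.21 = 103.6 m.

103.6 m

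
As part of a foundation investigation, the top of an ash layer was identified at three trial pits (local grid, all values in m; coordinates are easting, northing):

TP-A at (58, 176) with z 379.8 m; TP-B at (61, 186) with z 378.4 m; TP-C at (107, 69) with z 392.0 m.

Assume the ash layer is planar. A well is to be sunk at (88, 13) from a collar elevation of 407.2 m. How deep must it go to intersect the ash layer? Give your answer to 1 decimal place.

7.3 m

Let the plane be z = a·easting + b·northing + c.
TP-B−TP-A: 3a + 10b = −1.4;  TP-C−TP-A: 49a − 107b = 12.2.
Solving gives a = −0.03428, b = −0.12972.
Then c = 379.8 − a·58 − b·176 = 404.62.
At (88, 13): z_contact = −3.02 − 1.69 + 404.62 = 399.92 m.
Depth below ground = 407.2 − 399.92 = 7.3 m.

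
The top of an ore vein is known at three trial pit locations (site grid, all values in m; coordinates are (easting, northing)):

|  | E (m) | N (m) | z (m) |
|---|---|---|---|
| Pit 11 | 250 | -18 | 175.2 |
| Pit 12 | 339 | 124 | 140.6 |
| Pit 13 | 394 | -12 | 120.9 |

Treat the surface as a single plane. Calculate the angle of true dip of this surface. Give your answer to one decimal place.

Two edge vectors: Pit 11→Pit 12 = (89, 142, -34.6), Pit 11→Pit 13 = (144, 6, -54.3).
Normal n = (Pit 11→Pit 12) × (Pit 11→Pit 13) = (-7503, -149.7, -19914).
So ∂z/∂E = −n_x/n_z = −0.37677 and ∂z/∂N = −n_y/n_z = −0.00752.
Gradient magnitude |∇z| = √(a² + b²) = √(0.14196 + 0.00006) = 0.37685.
True dip = arctan(0.37685) = 20.6°, dipping toward E (azimuth ≈ 089°).

20.6°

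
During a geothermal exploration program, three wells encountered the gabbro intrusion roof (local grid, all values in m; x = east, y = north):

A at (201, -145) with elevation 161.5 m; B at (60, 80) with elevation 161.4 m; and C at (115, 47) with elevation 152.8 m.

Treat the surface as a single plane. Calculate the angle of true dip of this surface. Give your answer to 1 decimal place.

Let the plane be z = a·x + b·y + c.
B−A: −141a + 225b = −0.1;  C−A: −86a + 192b = −8.7.
Solving gives a = −0.25101, b = −0.15774.
Gradient magnitude |∇z| = √(a² + b²) = √(0.06301 + 0.02488) = 0.29646.
True dip = arctan(0.29646) = 16.5°, dipping toward ENE (azimuth ≈ 058°).

16.5°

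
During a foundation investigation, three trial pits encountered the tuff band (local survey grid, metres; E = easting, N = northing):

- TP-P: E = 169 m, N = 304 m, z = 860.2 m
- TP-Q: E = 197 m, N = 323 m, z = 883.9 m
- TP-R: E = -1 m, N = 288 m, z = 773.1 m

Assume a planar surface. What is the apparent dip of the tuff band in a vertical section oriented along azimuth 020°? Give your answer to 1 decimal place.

Let the plane be z = a·E + b·N + c.
TP-Q−TP-P: 28a + 19b = 23.7;  TP-R−TP-P: −170a − 16b = −87.1.
Solving gives a = 0.45855, b = 0.57160.
Unit vector along 020° is (sin 20°, cos 20°) = (0.3420, 0.9397).
Slope in that direction = a·(0.3420) + b·(0.9397) = 0.69397.
Apparent dip = arctan|0.69397| = 34.8° (true dip is 36.2°, so apparent ≤ true as expected).

34.8°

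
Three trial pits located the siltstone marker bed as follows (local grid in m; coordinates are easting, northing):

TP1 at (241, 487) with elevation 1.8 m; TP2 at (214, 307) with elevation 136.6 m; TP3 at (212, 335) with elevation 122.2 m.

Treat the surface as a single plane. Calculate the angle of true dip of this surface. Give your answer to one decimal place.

50.5°

Let the plane be z = a·easting + b·northing + c.
TP2−TP1: −27a − 180b = 134.8;  TP3−TP1: −29a − 152b = 120.4.
Solving gives a = −1.05950, b = −0.58996.
Gradient magnitude |∇z| = √(a² + b²) = √(1.12254 + 0.34806) = 1.21268.
True dip = arctan(1.21268) = 50.5°, dipping toward ENE (azimuth ≈ 061°).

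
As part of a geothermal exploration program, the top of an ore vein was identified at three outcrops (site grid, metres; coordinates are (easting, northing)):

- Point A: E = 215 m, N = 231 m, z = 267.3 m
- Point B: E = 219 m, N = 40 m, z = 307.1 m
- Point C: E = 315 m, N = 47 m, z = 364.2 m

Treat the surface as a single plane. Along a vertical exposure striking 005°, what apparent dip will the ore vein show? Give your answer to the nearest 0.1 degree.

8.1°

Two edge vectors: Point A→Point B = (4, -191, 39.8), Point A→Point C = (100, -184, 96.9).
Normal n = (Point A→Point B) × (Point A→Point C) = (-11184.7, 3592.4, 18364).
So ∂z/∂E = −n_x/n_z = 0.60906 and ∂z/∂N = −n_y/n_z = −0.19562.
Unit vector along 005° is (sin 5°, cos 5°) = (0.0872, 0.9962).
Slope in that direction = a·(0.0872) + b·(0.9962) = −0.14179.
Apparent dip = arctan|0.14179| = 8.1° (true dip is 32.6°, so apparent ≤ true as expected).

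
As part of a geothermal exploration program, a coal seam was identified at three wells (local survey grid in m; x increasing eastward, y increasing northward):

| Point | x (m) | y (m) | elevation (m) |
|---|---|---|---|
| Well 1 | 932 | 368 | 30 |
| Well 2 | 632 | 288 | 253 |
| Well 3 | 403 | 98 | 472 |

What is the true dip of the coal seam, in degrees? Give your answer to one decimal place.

36.7°

Let the plane be z = a·x + b·y + c.
Well 2−Well 1: −300a − 80b = 223;  Well 3−Well 1: −529a − 270b = 442.
Solving gives a = −0.64245, b = −0.37831.
Gradient magnitude |∇z| = √(a² + b²) = √(0.41274 + 0.14312) = 0.74556.
True dip = arctan(0.74556) = 36.7°, dipping toward ENE (azimuth ≈ 060°).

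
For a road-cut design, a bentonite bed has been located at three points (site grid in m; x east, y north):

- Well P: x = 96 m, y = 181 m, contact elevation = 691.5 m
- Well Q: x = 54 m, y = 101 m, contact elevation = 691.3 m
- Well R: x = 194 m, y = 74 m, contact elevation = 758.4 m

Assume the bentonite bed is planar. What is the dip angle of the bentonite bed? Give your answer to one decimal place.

26.1°

Two edge vectors: Well P→Well Q = (-42, -80, -0.2), Well P→Well R = (98, -107, 66.9).
Normal n = (Well P→Well Q) × (Well P→Well R) = (-5373.4, 2790.2, 12334).
So ∂z/∂x = −n_x/n_z = 0.43566 and ∂z/∂y = −n_y/n_z = −0.22622.
Gradient magnitude |∇z| = √(a² + b²) = √(0.18980 + 0.05118) = 0.49089.
True dip = arctan(0.49089) = 26.1°, dipping toward WNW (azimuth ≈ 297°).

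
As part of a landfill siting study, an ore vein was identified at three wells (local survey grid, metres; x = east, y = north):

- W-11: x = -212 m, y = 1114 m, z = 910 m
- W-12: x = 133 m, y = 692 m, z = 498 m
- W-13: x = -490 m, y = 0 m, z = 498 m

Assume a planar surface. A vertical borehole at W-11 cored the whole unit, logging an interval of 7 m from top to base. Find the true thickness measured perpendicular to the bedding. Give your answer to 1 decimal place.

5.6 m

Let the plane be z = a·x + b·y + c.
W-12−W-11: 345a − 422b = −412;  W-13−W-11: −278a − 1114b = −412.
Solving gives a = −0.56834, b = 0.51167.
|∇z| = √(a²+b²) = 0.76473, so dip δ = arctan(0.76473) = 37.41°.
True thickness = vertical thickness × cos δ = 7 × cos 37.41° = 5.6 m.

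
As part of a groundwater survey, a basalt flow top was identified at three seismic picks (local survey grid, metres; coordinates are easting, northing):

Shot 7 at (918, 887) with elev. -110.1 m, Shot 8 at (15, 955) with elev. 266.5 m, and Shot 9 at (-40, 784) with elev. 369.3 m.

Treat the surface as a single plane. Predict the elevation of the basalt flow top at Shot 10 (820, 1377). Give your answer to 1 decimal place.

-289.3 m

Let the plane be z = a·easting + b·northing + c.
Shot 8−Shot 7: −903a + 68b = 376.6;  Shot 9−Shot 7: −958a − 103b = 479.4.
Solving gives a = −0.451392, b = −0.455985.
Then c = -110.1 − a·918 − b·887 = 708.74.
At (820, 1377): z = −370.1 − 627.9 + 708.74 = -289.3 m.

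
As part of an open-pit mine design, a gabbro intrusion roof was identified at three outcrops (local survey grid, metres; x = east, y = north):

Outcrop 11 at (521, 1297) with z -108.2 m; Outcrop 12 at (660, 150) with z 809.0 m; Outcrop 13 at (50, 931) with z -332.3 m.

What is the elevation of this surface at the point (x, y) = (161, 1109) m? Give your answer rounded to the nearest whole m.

Let the plane be z = a·x + b·y + c.
Outcrop 12−Outcrop 11: 139a − 1147b = 917.2;  Outcrop 13−Outcrop 11: −471a − 366b = −224.1.
Solving gives a = 1.00275, b = −0.67813.
Then c = -108.2 − a·521 − b·1297 = 248.90.
At (161, 1109): z = 161.4 − 752.0 + 248.90 = -341.7 m.

-342 m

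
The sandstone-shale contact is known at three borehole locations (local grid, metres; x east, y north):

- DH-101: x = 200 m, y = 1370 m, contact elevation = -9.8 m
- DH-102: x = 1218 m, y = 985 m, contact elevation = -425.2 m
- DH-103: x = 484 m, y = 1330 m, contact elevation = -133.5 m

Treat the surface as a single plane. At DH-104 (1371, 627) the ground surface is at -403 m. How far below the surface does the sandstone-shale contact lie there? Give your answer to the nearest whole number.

50 m

Let the plane be z = a·x + b·y + c.
DH-102−DH-101: 1018a − 385b = −415.4;  DH-103−DH-101: 284a − 40b = −123.7.
Solving gives a = −0.45189, b = −0.11590.
Then c = -9.8 − a·200 − b·1370 = 239.36.
At (1371, 627): z_contact = −619.5 − 72.7 + 239.36 = -452.8 m.
Depth below ground = -403 − (-452.8) = 50 m.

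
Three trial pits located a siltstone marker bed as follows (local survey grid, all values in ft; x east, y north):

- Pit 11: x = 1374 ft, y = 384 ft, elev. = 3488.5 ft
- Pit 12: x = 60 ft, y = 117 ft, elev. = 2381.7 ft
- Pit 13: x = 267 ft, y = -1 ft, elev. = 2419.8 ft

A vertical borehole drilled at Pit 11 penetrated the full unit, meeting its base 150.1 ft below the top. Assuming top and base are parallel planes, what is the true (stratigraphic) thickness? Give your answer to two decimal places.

101.83 ft

Let the plane be z = a·x + b·y + c.
Pit 12−Pit 11: −1314a − 267b = −1106.8;  Pit 13−Pit 11: −1107a − 385b = −1068.7.
Solving gives a = 0.66933, b = 0.85129.
|∇z| = √(a²+b²) = 1.08291, so dip δ = arctan(1.08291) = 47.28°.
True thickness = vertical thickness × cos δ = 150.1 × cos 47.28° = 101.83 ft.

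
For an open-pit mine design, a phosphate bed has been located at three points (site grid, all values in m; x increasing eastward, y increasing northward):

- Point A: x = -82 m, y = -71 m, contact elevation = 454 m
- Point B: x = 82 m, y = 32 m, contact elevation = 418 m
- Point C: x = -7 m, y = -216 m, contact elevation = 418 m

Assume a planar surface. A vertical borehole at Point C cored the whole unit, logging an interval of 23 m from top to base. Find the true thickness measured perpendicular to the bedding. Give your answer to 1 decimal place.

22.0 m

Two edge vectors: Point A→Point B = (164, 103, -36), Point A→Point C = (75, -145, -36).
Normal n = (Point A→Point B) × (Point A→Point C) = (-8928, 3204, -31505).
So ∂z/∂x = −n_x/n_z = −0.28338 and ∂z/∂y = −n_y/n_z = 0.10170.
|∇z| = √(a²+b²) = 0.30108, so dip δ = arctan(0.30108) = 16.76°.
True thickness = vertical thickness × cos δ = 23 × cos 16.76° = 22.0 m.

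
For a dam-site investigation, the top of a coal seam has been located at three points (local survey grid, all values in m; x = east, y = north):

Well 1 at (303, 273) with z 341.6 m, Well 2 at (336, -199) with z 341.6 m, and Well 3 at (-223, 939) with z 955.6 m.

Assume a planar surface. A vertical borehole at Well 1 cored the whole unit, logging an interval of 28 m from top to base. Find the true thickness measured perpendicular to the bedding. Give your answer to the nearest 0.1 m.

Let the plane be z = a·x + b·y + c.
Well 2−Well 1: 33a − 472b = 0;  Well 3−Well 1: −526a + 666b = 614.
Solving gives a = −1.28067, b = −0.08954.
|∇z| = √(a²+b²) = 1.28380, so dip δ = arctan(1.28380) = 52.08°.
True thickness = vertical thickness × cos δ = 28 × cos 52.08° = 17.2 m.

17.2 m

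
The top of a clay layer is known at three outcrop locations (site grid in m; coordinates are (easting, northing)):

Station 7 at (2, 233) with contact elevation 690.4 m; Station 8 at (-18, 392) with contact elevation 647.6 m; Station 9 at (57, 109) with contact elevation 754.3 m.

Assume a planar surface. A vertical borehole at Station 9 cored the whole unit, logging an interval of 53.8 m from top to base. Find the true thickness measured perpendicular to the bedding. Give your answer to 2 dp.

42.15 m

Let the plane be z = a·E + b·N + c.
Station 8−Station 7: −20a + 159b = −42.8;  Station 9−Station 7: 55a − 124b = 63.9.
Solving gives a = 0.77460, b = −0.17175.
|∇z| = √(a²+b²) = 0.79342, so dip δ = arctan(0.79342) = 38.43°.
True thickness = vertical thickness × cos δ = 53.8 × cos 38.43° = 42.15 m.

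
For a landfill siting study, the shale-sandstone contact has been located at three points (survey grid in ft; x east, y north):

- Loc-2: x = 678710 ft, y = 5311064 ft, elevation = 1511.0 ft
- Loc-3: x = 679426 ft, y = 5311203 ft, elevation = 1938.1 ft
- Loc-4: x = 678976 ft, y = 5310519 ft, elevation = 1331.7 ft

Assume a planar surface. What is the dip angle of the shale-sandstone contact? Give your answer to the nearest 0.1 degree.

36.7°

Two edge vectors: Loc-2→Loc-3 = (716, 139, 427.1), Loc-2→Loc-4 = (266, -545, -179.3).
Normal n = (Loc-2→Loc-3) × (Loc-2→Loc-4) = (207846.8, 241987.4, -427194).
So ∂z/∂x = −n_x/n_z = 0.48654 and ∂z/∂y = −n_y/n_z = 0.56646.
Gradient magnitude |∇z| = √(a² + b²) = √(0.23672 + 0.32087) = 0.74672.
True dip = arctan(0.74672) = 36.7°, dipping toward SW (azimuth ≈ 221°).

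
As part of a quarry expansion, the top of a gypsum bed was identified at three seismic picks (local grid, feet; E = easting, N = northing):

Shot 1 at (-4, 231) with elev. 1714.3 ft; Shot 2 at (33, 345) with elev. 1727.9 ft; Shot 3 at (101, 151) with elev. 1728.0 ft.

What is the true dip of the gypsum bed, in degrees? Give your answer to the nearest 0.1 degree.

10.6°

Two edge vectors: Shot 1→Shot 2 = (37, 114, 13.6), Shot 1→Shot 3 = (105, -80, 13.7).
Normal n = (Shot 1→Shot 2) × (Shot 1→Shot 3) = (2649.8, 921.1, -14930).
So ∂z/∂E = −n_x/n_z = 0.17748 and ∂z/∂N = −n_y/n_z = 0.06169.
Gradient magnitude |∇z| = √(a² + b²) = √(0.03150 + 0.00381) = 0.18790.
True dip = arctan(0.18790) = 10.6°, dipping toward WSW (azimuth ≈ 251°).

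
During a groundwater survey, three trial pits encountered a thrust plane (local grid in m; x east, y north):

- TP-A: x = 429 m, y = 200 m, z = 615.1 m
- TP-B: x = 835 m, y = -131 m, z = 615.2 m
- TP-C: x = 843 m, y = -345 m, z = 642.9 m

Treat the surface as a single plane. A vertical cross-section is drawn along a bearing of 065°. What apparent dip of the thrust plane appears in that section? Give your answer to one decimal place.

Let the plane be z = a·x + b·y + c.
TP-B−TP-A: 406a − 331b = 0.1;  TP-C−TP-A: 414a − 545b = 27.8.
Solving gives a = −0.10859, b = −0.13350.
Unit vector along 065° is (sin 65°, cos 65°) = (0.9063, 0.4226).
Slope in that direction = a·(0.9063) + b·(0.4226) = −0.15484.
Apparent dip = arctan|0.15484| = 8.8° (true dip is 9.8°, so apparent ≤ true as expected).

8.8°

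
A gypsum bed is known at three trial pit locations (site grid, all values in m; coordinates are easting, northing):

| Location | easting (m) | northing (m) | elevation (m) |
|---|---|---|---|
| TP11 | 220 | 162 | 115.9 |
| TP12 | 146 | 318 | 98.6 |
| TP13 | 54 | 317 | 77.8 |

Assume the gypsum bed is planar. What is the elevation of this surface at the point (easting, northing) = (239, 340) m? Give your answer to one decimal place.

119.5 m

Two edge vectors: TP11→TP12 = (-74, 156, -17.3), TP11→TP13 = (-166, 155, -38.1).
Normal n = (TP11→TP12) × (TP11→TP13) = (-3262.1, 52.4, 14426).
So ∂z/∂easting = −n_x/n_z = 0.22613 and ∂z/∂northing = −n_y/n_z = −0.00363.
Intercept c from TP11: 115.9 − 49.75 + 0.59 = 66.74.
At (239, 340): z = 54.0 − 1.2 + 66.74 = 119.5 m.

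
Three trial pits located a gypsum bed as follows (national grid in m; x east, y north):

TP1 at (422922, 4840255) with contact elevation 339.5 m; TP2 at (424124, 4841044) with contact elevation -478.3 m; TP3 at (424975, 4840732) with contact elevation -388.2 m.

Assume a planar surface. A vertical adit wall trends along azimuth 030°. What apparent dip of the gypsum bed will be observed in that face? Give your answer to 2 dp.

Two edge vectors: TP1→TP2 = (1202, 789, -817.8), TP1→TP3 = (2053, 477, -727.7).
Normal n = (TP1→TP2) × (TP1→TP3) = (-184064.7, -804248, -1046463).
So ∂z/∂x = −n_x/n_z = −0.17589 and ∂z/∂y = −n_y/n_z = −0.76854.
Unit vector along 030° is (sin 30°, cos 30°) = (0.5000, 0.8660).
Slope in that direction = a·(0.5000) + b·(0.8660) = −0.75352.
Apparent dip = arctan|0.75352| = 37.00° (true dip is 38.3°, so apparent ≤ true as expected).

37.00°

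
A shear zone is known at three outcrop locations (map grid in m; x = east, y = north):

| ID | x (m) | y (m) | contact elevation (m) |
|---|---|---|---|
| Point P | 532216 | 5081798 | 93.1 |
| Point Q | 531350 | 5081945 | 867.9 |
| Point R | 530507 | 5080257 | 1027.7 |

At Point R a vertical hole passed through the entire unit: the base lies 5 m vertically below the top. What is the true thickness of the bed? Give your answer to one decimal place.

Let the plane be z = a·x + b·y + c.
Point Q−Point P: −866a + 147b = 774.8;  Point R−Point P: −1709a − 1541b = 934.6.
Solving gives a = −0.83958, b = 0.32463.
|∇z| = √(a²+b²) = 0.90016, so dip δ = arctan(0.90016) = 41.99°.
True thickness = vertical thickness × cos δ = 5 × cos 41.99° = 3.7 m.

3.7 m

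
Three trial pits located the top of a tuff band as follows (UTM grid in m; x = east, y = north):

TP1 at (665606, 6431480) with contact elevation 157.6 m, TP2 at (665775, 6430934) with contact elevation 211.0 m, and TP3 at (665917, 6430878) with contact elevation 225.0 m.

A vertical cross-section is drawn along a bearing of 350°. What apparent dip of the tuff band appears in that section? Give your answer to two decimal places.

4.99°

Two edge vectors: TP1→TP2 = (169, -546, 53.4), TP1→TP3 = (311, -602, 67.4).
Normal n = (TP1→TP2) × (TP1→TP3) = (-4653.6, 5216.8, 68068).
So ∂z/∂x = −n_x/n_z = 0.06837 and ∂z/∂y = −n_y/n_z = −0.07664.
Unit vector along 350° is (sin 350°, cos 350°) = (-0.1736, 0.9848).
Slope in that direction = a·(-0.1736) + b·(0.9848) = −0.08735.
Apparent dip = arctan|0.08735| = 4.99° (true dip is 5.9°, so apparent ≤ true as expected).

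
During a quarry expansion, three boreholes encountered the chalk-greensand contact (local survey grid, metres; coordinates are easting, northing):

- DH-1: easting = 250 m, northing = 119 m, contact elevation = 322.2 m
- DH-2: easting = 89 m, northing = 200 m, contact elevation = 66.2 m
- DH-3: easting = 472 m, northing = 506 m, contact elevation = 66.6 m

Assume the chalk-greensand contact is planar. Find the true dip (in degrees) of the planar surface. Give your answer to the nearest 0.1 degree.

57.4°

Let the plane be z = a·easting + b·northing + c.
DH-2−DH-1: −161a + 81b = −256;  DH-3−DH-1: 222a + 387b = −255.6.
Solving gives a = 0.97608, b = −1.22039.
Gradient magnitude |∇z| = √(a² + b²) = √(0.95273 + 1.48934) = 1.56271.
True dip = arctan(1.56271) = 57.4°, dipping toward NW (azimuth ≈ 321°).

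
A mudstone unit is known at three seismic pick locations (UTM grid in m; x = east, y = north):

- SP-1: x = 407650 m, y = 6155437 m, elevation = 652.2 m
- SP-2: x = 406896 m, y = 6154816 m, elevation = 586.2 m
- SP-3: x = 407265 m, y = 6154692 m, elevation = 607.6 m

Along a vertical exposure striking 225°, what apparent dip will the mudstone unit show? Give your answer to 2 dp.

Two edge vectors: SP-1→SP-2 = (-754, -621, -66), SP-1→SP-3 = (-385, -745, -44.6).
Normal n = (SP-1→SP-2) × (SP-1→SP-3) = (-21473.4, -8218.4, 322645).
So ∂z/∂x = −n_x/n_z = 0.06655 and ∂z/∂y = −n_y/n_z = 0.02547.
Unit vector along 225° is (sin 225°, cos 225°) = (-0.7071, -0.7071).
Slope in that direction = a·(-0.7071) + b·(-0.7071) = −0.06507.
Apparent dip = arctan|0.06507| = 3.72° (true dip is 4.1°, so apparent ≤ true as expected).

3.72°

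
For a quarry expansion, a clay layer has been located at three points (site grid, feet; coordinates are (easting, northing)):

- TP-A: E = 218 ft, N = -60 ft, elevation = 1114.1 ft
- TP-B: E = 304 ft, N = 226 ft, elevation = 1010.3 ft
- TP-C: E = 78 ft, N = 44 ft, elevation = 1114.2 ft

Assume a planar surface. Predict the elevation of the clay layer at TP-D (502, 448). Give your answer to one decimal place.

900.7 ft

Let the plane be z = a·E + b·N + c.
TP-B−TP-A: 86a + 286b = −103.8;  TP-C−TP-A: −140a + 104b = 0.1.
Solving gives a = −0.22097, b = −0.29649.
Then c = 1114.1 − a·218 − b·-60 = 1144.48.
At (502, 448): z = −110.9 − 132.8 + 1144.48 = 900.7 ft.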